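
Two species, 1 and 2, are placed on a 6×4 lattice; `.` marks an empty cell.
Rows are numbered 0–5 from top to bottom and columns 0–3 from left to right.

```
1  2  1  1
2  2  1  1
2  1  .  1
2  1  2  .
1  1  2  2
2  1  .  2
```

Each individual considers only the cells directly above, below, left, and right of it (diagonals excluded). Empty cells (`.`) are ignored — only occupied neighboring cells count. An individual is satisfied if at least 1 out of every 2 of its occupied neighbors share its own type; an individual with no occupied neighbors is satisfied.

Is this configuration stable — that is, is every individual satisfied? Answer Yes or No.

No

Row 0: (0,0)1 0/2 ✗ · (0,1)2 1/3 ✗ · (0,2)1 2/3 ✓ · (0,3)1 2/2 ✓
Row 1: (1,0)2 2/3 ✓ · (1,1)2 2/4 ✓ · (1,2)1 2/3 ✓ · (1,3)1 3/3 ✓
Row 2: (2,0)2 2/3 ✓ · (2,1)1 1/3 ✗ · (2,3)1 1/1 ✓
Row 3: (3,0)2 1/3 ✗ · (3,1)1 2/4 ✓ · (3,2)2 1/2 ✓
Row 4: (4,0)1 1/3 ✗ · (4,1)1 3/4 ✓ · (4,2)2 2/3 ✓ · (4,3)2 2/2 ✓
Row 5: (5,0)2 0/2 ✗ · (5,1)1 1/2 ✓ · (5,3)2 1/1 ✓
For instance (0,0) has only 0/2 same-type neighbors, below 1/2.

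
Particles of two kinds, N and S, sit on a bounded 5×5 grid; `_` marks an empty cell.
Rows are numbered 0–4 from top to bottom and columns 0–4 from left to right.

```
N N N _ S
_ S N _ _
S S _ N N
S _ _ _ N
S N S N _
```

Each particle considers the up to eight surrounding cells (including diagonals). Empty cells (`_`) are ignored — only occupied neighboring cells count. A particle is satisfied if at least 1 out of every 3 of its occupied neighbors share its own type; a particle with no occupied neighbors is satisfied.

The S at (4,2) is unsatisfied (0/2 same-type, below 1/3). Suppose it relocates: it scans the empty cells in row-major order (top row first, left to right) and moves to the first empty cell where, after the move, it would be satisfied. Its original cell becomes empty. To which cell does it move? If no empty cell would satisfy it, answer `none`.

(0,3)

Vacating (4,2). Empty cells in order:
  (0,3): 1/3 same-type → satisfied — stop here.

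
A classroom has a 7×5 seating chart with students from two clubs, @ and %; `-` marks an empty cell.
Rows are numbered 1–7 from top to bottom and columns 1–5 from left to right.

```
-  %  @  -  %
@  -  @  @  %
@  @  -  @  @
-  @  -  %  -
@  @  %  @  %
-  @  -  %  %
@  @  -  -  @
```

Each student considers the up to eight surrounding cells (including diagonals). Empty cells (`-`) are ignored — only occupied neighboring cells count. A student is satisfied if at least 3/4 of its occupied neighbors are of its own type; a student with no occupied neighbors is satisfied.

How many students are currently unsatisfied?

14

(1,2)% 0/3 ✗
(1,3)@ 2/3 ✗
(1,5)% 1/2 ✗
(2,1)@ 2/3 ✗
(2,3)@ 4/5 ✓
(2,4)@ 4/6 ✗
(2,5)% 1/4 ✗
(3,1)@ 3/3 ✓
(3,2)@ 4/4 ✓
(3,4)@ 3/5 ✗
(3,5)@ 2/4 ✗
(4,2)@ 4/5 ✓
(4,4)% 2/5 ✗
(5,1)@ 3/3 ✓
(5,2)@ 3/4 ✓
(5,3)% 2/6 ✗
(5,4)@ 0/5 ✗
(5,5)% 3/4 ✓
(6,2)@ 4/5 ✓
(6,4)% 3/5 ✗
(6,5)% 2/4 ✗
(7,1)@ 2/2 ✓
(7,2)@ 2/2 ✓
(7,5)@ 0/2 ✗
Unsatisfied: (1,2), (1,3), (1,5), (2,1), (2,4), (2,5), (3,4), (3,5), (4,4), (5,3), (5,4), (6,4), (6,5), (7,5) — 14 in total.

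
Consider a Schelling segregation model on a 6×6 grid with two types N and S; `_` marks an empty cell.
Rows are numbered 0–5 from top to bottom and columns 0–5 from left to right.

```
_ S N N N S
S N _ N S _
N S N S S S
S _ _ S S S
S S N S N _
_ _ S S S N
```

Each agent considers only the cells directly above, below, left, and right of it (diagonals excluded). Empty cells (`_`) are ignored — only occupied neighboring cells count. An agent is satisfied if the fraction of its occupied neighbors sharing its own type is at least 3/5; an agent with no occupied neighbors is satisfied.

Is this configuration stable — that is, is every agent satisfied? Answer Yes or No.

No

Row 0: (0,1)S 0/2 not · (0,2)N 1/2 not · (0,3)N 3/3 satisfied · (0,4)N 1/3 not · (0,5)S 0/1 not
Row 1: (1,0)S 0/2 not · (1,1)N 0/3 not · (1,3)N 1/3 not · (1,4)S 1/3 not
Row 2: (2,0)N 0/3 not · (2,1)S 0/3 not · (2,2)N 0/2 not · (2,3)S 2/4 not · (2,4)S 4/4 satisfied · (2,5)S 2/2 satisfied
Row 3: (3,0)S 1/2 not · (3,3)S 3/3 satisfied · (3,4)S 3/4 satisfied · (3,5)S 2/2 satisfied
Row 4: (4,0)S 2/2 satisfied · (4,1)S 1/2 not · (4,2)N 0/3 not · (4,3)S 2/4 not · (4,4)N 0/3 not
Row 5: (5,2)S 1/2 not · (5,3)S 3/3 satisfied · (5,4)S 1/3 not · (5,5)N 0/1 not
For instance (0,1) has only 0/2 same-type neighbors, below 3/5.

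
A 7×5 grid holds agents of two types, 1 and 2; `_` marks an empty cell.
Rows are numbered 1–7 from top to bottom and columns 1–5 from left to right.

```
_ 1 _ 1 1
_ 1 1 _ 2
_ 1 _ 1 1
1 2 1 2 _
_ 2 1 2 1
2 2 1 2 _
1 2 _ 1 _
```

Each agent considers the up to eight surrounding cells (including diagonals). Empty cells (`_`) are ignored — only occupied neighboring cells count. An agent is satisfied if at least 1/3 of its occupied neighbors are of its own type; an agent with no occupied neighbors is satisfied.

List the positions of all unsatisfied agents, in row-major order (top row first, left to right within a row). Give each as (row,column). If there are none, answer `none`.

(2,5), (4,2), (4,4), (5,3), (5,5), (6,3), (6,4), (7,1)

Row 1: (1,2)1 2/2 ✓ · (1,4)1 2/3 ✓ · (1,5)1 1/2 ✓
Row 2: (2,2)1 3/3 ✓ · (2,3)1 5/5 ✓ · (2,5)2 0/4 ✗
Row 3: (3,2)1 4/5 ✓ · (3,4)1 3/5 ✓ · (3,5)1 1/3 ✓
Row 4: (4,1)1 1/3 ✓ · (4,2)2 1/5 ✗ · (4,3)1 3/7 ✓ · (4,4)2 1/6 ✗
Row 5: (5,2)2 3/7 ✓ · (5,3)1 2/8 ✗ · (5,4)2 2/6 ✓ · (5,5)1 0/3 ✗
Row 6: (6,1)2 3/4 ✓ · (6,2)2 3/6 ✓ · (6,3)1 2/7 ✗ · (6,4)2 1/5 ✗
Row 7: (7,1)1 0/3 ✗ · (7,2)2 2/4 ✓ · (7,4)1 1/2 ✓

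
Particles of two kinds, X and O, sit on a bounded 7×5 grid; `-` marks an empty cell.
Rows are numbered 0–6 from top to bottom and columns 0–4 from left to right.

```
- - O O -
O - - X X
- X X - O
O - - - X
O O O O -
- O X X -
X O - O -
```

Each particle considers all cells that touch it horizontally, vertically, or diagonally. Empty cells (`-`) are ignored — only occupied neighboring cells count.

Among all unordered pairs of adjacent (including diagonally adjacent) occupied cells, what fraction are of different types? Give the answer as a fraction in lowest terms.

10/17

Scan each occupied cell's neighbors to the right and below (and the two forward diagonals) so each pair is counted once.
From row 0: 3 unlike of 4 pairs (running 3/4).
From row 1: 3 unlike of 5 pairs (running 6/9).
From row 2: 2 unlike of 3 pairs (running 8/12).
From row 3: 1 unlike of 3 pairs (running 9/15).
From row 4: 5 unlike of 11 pairs (running 14/26).
From row 5: 5 unlike of 7 pairs (running 19/33).
From row 6: 1 unlike of 1 pairs (running 20/34).
Total adjacent occupied pairs: 34; unlike-type pairs: 20.
20/34 reduces to 10/17.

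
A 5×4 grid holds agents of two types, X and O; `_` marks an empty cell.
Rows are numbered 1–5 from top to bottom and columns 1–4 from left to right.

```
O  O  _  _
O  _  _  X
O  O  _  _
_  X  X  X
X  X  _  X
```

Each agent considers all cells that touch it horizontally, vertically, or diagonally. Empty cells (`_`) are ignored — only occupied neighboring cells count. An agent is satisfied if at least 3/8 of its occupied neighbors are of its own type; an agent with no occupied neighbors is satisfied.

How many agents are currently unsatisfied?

0

Row 1: (1,1)O 2/2 ✓ · (1,2)O 2/2 ✓
Row 2: (2,1)O 4/4 ✓ · (2,4)X 0/0 ✓
Row 3: (3,1)O 2/3 ✓ · (3,2)O 2/4 ✓
Row 4: (4,2)X 3/5 ✓ · (4,3)X 4/5 ✓ · (4,4)X 2/2 ✓
Row 5: (5,1)X 2/2 ✓ · (5,2)X 3/3 ✓ · (5,4)X 2/2 ✓
Every one meets the threshold.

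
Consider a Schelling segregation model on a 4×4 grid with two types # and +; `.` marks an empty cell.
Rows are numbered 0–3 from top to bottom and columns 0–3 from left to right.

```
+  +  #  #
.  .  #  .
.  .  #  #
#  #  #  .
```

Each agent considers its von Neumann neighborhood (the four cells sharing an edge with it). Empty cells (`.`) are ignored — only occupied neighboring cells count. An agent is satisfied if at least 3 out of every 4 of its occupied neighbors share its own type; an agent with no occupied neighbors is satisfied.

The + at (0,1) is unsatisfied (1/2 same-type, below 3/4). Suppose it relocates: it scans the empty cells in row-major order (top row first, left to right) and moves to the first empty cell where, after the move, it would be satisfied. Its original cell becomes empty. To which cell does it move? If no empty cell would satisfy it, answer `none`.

(1,0)

Vacating (0,1). Empty cells in order:
  (1,0): 1/1 same-type → satisfied — stop here.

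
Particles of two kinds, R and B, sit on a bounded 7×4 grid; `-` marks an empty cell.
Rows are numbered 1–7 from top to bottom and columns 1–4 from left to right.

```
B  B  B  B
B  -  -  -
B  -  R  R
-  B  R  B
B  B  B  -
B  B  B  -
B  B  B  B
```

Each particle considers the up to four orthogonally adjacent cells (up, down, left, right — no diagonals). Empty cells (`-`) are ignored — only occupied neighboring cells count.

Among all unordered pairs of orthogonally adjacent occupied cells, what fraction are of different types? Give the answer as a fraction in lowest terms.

4/25

Scan each occupied cell's neighbors to the right and below so each pair is counted once.
From row 1: 0 unlike of 4 pairs (running 0/4).
From row 2: 0 unlike of 1 pairs (running 0/5).
From row 3: 1 unlike of 3 pairs (running 1/8).
From row 4: 3 unlike of 4 pairs (running 4/12).
From row 5: 0 unlike of 5 pairs (running 4/17).
From row 6: 0 unlike of 5 pairs (running 4/22).
From row 7: 0 unlike of 3 pairs (running 4/25).
Total adjacent occupied pairs: 25; unlike-type pairs: 4.
4/25 is already in lowest terms.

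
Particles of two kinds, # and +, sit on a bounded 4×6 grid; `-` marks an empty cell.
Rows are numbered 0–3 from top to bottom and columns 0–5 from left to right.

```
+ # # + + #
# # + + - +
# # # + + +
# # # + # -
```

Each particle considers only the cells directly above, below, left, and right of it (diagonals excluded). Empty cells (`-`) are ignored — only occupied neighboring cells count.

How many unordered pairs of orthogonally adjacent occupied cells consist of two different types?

Scan each occupied cell's neighbors to the right and below so each pair is counted once.
Row 0: +(0,0)–#(0,1)≠ +(0,0)–#(1,0)≠ #(0,1)–#(0,2)= #(0,1)–#(1,1)= #(0,2)–+(0,3)≠ #(0,2)–+(1,2)≠ +(0,3)–+(0,4)= +(0,3)–+(1,3)= +(0,4)–#(0,5)≠ #(0,5)–+(1,5)≠  → 6/10 unlike.
Row 1: #(1,0)–#(1,1)= #(1,0)–#(2,0)= #(1,1)–+(1,2)≠ #(1,1)–#(2,1)= +(1,2)–+(1,3)= +(1,2)–#(2,2)≠ +(1,3)–+(2,3)= +(1,5)–+(2,5)=  → 2/8 unlike.
Row 2: #(2,0)–#(2,1)= #(2,0)–#(3,0)= #(2,1)–#(2,2)= #(2,1)–#(3,1)= #(2,2)–+(2,3)≠ #(2,2)–#(3,2)= +(2,3)–+(2,4)= +(2,3)–+(3,3)= +(2,4)–+(2,5)= +(2,4)–#(3,4)≠  → 2/10 unlike.
Row 3: #(3,0)–#(3,1)= #(3,1)–#(3,2)= #(3,2)–+(3,3)≠ +(3,3)–#(3,4)≠  → 2/4 unlike.
Total adjacent occupied pairs: 32; unlike-type pairs: 12.

12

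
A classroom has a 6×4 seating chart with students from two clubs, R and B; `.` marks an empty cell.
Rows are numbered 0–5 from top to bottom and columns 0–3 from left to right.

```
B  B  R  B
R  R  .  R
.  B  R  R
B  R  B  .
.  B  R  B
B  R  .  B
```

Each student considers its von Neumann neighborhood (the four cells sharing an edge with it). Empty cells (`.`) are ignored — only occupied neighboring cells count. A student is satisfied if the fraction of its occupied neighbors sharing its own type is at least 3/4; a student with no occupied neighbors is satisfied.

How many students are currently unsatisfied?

Row 0: (0,0)B 1/2 ✗ · (0,1)B 1/3 ✗ · (0,2)R 0/2 ✗ · (0,3)B 0/2 ✗
Row 1: (1,0)R 1/2 ✗ · (1,1)R 1/3 ✗ · (1,3)R 1/2 ✗
Row 2: (2,1)B 0/3 ✗ · (2,2)R 1/3 ✗ · (2,3)R 2/2 ✓
Row 3: (3,0)B 0/1 ✗ · (3,1)R 0/4 ✗ · (3,2)B 0/3 ✗
Row 4: (4,1)B 0/3 ✗ · (4,2)R 0/3 ✗ · (4,3)B 1/2 ✗
Row 5: (5,0)B 0/1 ✗ · (5,1)R 0/2 ✗ · (5,3)B 1/1 ✓
Unsatisfied: (0,0), (0,1), (0,2), (0,3), (1,0), (1,1), (1,3), (2,1), (2,2), (3,0), (3,1), (3,2), (4,1), (4,2), (4,3), (5,0), (5,1) — 17 in total.

17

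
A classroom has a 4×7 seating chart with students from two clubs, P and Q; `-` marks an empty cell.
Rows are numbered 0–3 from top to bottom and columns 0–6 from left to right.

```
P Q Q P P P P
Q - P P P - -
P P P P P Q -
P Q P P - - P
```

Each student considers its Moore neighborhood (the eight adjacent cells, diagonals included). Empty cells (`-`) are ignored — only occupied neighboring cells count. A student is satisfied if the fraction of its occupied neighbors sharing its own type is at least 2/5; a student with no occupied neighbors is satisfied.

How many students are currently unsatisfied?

Row 0: (0,0)P 0/2 unhappy · (0,1)Q 2/4 ok · (0,2)Q 1/4 unhappy · (0,3)P 4/5 ok · (0,4)P 4/4 ok · (0,5)P 3/3 ok · (0,6)P 1/1 ok
Row 1: (1,0)Q 1/4 unhappy · (1,2)P 5/7 ok · (1,3)P 7/8 ok · (1,4)P 6/7 ok
Row 2: (2,0)P 2/4 ok · (2,1)P 5/7 ok · (2,2)P 6/7 ok · (2,3)P 7/7 ok · (2,4)P 4/5 ok · (2,5)Q 0/3 unhappy
Row 3: (3,0)P 2/3 ok · (3,1)Q 0/5 unhappy · (3,2)P 4/5 ok · (3,3)P 4/4 ok · (3,6)P 0/1 unhappy
Unsatisfied: (0,0), (0,2), (1,0), (2,5), (3,1), (3,6) — 6 in total.

6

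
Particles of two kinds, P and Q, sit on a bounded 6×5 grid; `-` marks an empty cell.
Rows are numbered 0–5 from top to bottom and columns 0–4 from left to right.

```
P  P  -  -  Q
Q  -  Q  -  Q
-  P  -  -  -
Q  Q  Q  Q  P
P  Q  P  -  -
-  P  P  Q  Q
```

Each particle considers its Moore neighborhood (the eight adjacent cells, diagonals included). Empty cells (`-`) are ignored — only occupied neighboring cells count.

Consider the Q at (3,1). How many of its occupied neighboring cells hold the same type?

Occupied neighbors of (3,1): (2,1)=P, (3,0)=Q, (3,2)=Q, (4,0)=P, (4,1)=Q, (4,2)=P.
Same type (Q): 3 of 6.

3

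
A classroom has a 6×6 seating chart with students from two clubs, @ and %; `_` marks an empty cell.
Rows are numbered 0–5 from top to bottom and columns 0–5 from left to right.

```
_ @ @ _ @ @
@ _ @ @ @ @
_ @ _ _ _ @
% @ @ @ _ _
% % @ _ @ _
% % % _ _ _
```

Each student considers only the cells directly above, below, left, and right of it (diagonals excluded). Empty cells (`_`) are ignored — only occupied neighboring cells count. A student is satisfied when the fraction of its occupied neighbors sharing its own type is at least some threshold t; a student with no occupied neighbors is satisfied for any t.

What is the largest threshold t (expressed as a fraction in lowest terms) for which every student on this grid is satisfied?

(0,1)@ 1/1
(0,2)@ 2/2
(0,4)@ 2/2
(0,5)@ 2/2
(1,0)@ — no occupied neighbors
(1,2)@ 2/2
(1,3)@ 2/2
(1,4)@ 3/3
(1,5)@ 3/3
(2,1)@ 1/1
(2,5)@ 1/1
(3,0)% 1/2
(3,1)@ 2/4
(3,2)@ 3/3
(3,3)@ 1/1
(4,0)% 3/3
(4,1)% 2/4
(4,2)@ 1/3
(4,4)@ — no occupied neighbors
(5,0)% 2/2
(5,1)% 3/3
(5,2)% 1/2
The smallest same-type fraction is 1/3 at (4,2), which reduces to 1/3. Any threshold above that leaves this student unsatisfied.

1/3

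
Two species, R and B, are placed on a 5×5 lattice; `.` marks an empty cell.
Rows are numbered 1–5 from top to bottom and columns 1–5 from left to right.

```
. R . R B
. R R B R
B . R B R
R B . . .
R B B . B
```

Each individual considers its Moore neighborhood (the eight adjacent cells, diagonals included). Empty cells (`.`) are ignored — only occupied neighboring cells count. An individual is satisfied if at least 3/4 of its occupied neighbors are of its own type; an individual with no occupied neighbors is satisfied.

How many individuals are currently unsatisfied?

13

(1,2)R 2/2 satisfied
(1,4)R 2/4 not
(1,5)B 1/3 not
(2,2)R 3/4 satisfied
(2,3)R 4/6 not
(2,4)B 2/7 not
(2,5)R 2/5 not
(3,1)B 1/3 not
(3,3)R 2/5 not
(3,4)B 1/5 not
(3,5)R 1/3 not
(4,1)R 1/4 not
(4,2)B 3/6 not
(5,1)R 1/3 not
(5,2)B 2/4 not
(5,3)B 2/2 satisfied
(5,5)B 0/0 satisfied
Unsatisfied: (1,4), (1,5), (2,3), (2,4), (2,5), (3,1), (3,3), (3,4), (3,5), (4,1), (4,2), (5,1), (5,2) — 13 in total.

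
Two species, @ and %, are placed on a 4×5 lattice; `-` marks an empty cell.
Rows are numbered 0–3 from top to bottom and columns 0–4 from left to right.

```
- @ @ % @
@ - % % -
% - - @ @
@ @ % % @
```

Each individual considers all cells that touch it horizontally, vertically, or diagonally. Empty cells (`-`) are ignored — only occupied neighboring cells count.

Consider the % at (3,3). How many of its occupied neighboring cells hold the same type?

1

Occupied neighbors of (3,3): (2,3)=@, (2,4)=@, (3,2)=%, (3,4)=@.
Same type (%): 1 of 4.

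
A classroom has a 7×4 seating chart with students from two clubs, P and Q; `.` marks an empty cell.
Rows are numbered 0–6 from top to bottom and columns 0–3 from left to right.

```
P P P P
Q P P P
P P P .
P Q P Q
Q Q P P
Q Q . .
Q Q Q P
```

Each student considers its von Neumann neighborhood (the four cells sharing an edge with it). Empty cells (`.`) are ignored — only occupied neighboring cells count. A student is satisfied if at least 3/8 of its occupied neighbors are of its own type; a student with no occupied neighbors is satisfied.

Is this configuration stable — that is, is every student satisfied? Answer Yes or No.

(0,0)P 1/2 ✓
(0,1)P 3/3 ✓
(0,2)P 3/3 ✓
(0,3)P 2/2 ✓
(1,0)Q 0/3 ✗
(1,1)P 3/4 ✓
(1,2)P 4/4 ✓
(1,3)P 2/2 ✓
(2,0)P 2/3 ✓
(2,1)P 3/4 ✓
(2,2)P 3/3 ✓
(3,0)P 1/3 ✗
(3,1)Q 1/4 ✗
(3,2)P 2/4 ✓
(3,3)Q 0/2 ✗
(4,0)Q 2/3 ✓
(4,1)Q 3/4 ✓
(4,2)P 2/3 ✓
(4,3)P 1/2 ✓
(5,0)Q 3/3 ✓
(5,1)Q 3/3 ✓
(6,0)Q 2/2 ✓
(6,1)Q 3/3 ✓
(6,2)Q 1/2 ✓
(6,3)P 0/1 ✗
For instance (1,0) has only 0/3 same-type neighbors, below 3/8.

No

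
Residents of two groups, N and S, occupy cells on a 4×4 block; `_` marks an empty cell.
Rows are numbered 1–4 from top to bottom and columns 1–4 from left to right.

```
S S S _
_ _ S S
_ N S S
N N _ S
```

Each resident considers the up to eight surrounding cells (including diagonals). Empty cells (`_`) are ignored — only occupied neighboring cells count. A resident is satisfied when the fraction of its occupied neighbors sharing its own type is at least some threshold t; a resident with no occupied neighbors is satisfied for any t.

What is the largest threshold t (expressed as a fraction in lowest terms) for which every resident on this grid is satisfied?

1/2

(1,1)S 1/1
(1,2)S 3/3
(1,3)S 3/3
(2,3)S 5/6
(2,4)S 4/4
(3,2)N 2/4
(3,3)S 4/6
(3,4)S 4/4
(4,1)N 2/2
(4,2)N 2/3
(4,4)S 2/2
The smallest same-type fraction is 2/4 at (3,2), which reduces to 1/2. Any threshold above that leaves this resident unsatisfied.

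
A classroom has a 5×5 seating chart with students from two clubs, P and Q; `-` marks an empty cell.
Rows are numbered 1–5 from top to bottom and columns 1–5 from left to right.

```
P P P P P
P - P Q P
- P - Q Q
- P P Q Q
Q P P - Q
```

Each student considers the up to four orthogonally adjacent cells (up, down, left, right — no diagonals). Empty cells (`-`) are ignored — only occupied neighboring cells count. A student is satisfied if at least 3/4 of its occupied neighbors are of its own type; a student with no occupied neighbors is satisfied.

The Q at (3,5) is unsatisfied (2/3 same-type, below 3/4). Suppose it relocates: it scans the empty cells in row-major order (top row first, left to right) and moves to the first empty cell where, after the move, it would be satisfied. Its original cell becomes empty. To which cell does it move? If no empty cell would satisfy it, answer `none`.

none

Vacating (3,5). Empty cells in order:
  (2,2): 0/4 same-type → still unsatisfied.
  (3,1): 0/2 same-type → still unsatisfied.
  (3,3): 1/4 same-type → still unsatisfied.
  (4,1): 1/2 same-type → still unsatisfied.
  (5,4): 2/3 same-type → still unsatisfied.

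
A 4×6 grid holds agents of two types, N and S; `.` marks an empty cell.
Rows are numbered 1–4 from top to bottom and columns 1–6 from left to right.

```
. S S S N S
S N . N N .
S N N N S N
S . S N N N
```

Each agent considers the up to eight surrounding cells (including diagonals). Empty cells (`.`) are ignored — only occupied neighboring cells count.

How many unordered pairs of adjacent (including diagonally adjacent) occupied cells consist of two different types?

Scan each occupied cell's neighbors to the right and below (and the two forward diagonals) so each pair is counted once.
From row 1: 8 unlike of 13 pairs (running 8/13).
From row 2: 5 unlike of 13 pairs (running 13/26).
From row 3: 10 unlike of 18 pairs (running 23/44).
From row 4: 1 unlike of 3 pairs (running 24/47).
Total adjacent occupied pairs: 47; unlike-type pairs: 24.

24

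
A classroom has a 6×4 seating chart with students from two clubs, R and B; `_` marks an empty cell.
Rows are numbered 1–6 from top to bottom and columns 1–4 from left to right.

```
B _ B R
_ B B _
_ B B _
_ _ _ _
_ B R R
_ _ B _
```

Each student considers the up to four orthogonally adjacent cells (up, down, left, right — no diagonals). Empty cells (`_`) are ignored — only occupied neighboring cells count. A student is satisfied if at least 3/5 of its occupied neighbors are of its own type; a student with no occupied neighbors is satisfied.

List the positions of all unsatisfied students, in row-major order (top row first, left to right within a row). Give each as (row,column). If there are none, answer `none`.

(1,3), (1,4), (5,2), (5,3), (6,3)

(1,1)B 0/0 ok
(1,3)B 1/2 unhappy
(1,4)R 0/1 unhappy
(2,2)B 2/2 ok
(2,3)B 3/3 ok
(3,2)B 2/2 ok
(3,3)B 2/2 ok
(5,2)B 0/1 unhappy
(5,3)R 1/3 unhappy
(5,4)R 1/1 ok
(6,3)B 0/1 unhappy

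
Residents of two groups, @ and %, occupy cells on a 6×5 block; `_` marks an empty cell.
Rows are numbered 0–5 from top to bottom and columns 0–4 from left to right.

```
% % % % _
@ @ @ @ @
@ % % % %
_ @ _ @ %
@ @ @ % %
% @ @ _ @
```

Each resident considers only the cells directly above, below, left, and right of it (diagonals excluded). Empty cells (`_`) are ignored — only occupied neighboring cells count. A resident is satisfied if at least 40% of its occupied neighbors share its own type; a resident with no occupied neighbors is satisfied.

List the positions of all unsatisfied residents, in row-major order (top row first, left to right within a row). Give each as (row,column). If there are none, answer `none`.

(2,1), (3,3), (4,3), (5,0), (5,4)

Row 0: (0,0)% 1/2 ok · (0,1)% 2/3 ok · (0,2)% 2/3 ok · (0,3)% 1/2 ok
Row 1: (1,0)@ 2/3 ok · (1,1)@ 2/4 ok · (1,2)@ 2/4 ok · (1,3)@ 2/4 ok · (1,4)@ 1/2 ok
Row 2: (2,0)@ 1/2 ok · (2,1)% 1/4 unhappy · (2,2)% 2/3 ok · (2,3)% 2/4 ok · (2,4)% 2/3 ok
Row 3: (3,1)@ 1/2 ok · (3,3)@ 0/3 unhappy · (3,4)% 2/3 ok
Row 4: (4,0)@ 1/2 ok · (4,1)@ 4/4 ok · (4,2)@ 2/3 ok · (4,3)% 1/3 unhappy · (4,4)% 2/3 ok
Row 5: (5,0)% 0/2 unhappy · (5,1)@ 2/3 ok · (5,2)@ 2/2 ok · (5,4)@ 0/1 unhappy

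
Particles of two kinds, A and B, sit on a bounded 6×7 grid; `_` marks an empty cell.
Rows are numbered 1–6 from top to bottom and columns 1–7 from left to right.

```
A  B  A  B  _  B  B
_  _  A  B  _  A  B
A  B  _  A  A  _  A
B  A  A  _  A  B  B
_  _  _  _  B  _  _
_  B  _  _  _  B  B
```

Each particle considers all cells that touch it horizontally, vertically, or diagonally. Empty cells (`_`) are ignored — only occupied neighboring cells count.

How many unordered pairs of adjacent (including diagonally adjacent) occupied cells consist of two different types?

24

Scan each occupied cell's neighbors to the right and below (and the two forward diagonals) so each pair is counted once.
From row 1: 8 unlike of 13 pairs (running 8/13).
From row 2: 6 unlike of 9 pairs (running 14/22).
From row 3: 7 unlike of 13 pairs (running 21/35).
From row 4: 3 unlike of 6 pairs (running 24/41).
From row 5: 0 unlike of 1 pairs (running 24/42).
From row 6: 0 unlike of 1 pairs (running 24/43).
Total adjacent occupied pairs: 43; unlike-type pairs: 24.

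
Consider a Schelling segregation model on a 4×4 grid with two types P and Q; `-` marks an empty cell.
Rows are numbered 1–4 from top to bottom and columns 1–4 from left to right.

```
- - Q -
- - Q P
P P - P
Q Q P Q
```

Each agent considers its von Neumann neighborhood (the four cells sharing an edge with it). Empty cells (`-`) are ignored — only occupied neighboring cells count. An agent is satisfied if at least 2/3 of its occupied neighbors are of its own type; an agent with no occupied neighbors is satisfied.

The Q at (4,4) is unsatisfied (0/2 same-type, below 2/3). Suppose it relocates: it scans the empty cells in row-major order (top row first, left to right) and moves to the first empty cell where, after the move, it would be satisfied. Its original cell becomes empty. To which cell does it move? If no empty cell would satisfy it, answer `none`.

Vacating (4,4). Empty cells in order:
  (1,1): 0/0 same-type → satisfied — stop here.

(1,1)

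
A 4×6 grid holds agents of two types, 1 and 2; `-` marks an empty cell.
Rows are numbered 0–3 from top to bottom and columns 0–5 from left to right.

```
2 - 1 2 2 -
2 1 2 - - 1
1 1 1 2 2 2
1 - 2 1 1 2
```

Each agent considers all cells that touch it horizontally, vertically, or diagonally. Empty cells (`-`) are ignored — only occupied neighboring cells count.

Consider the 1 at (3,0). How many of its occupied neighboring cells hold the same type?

2

Occupied neighbors of (3,0): (2,0)=1, (2,1)=1.
Same type (1): 2 of 2.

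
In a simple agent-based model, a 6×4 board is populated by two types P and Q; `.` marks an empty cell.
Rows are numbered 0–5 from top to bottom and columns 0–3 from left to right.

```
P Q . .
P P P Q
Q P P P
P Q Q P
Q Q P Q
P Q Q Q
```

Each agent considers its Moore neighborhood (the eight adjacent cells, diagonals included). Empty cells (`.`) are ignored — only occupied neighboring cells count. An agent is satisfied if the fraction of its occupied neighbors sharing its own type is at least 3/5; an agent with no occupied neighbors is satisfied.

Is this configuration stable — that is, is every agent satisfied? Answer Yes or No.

No

Row 0: (0,0)P 2/3 ✓ · (0,1)Q 0/4 ✗
Row 1: (1,0)P 3/5 ✓ · (1,1)P 5/7 ✓ · (1,2)P 4/6 ✓ · (1,3)Q 0/3 ✗
Row 2: (2,0)Q 1/5 ✗ · (2,1)P 5/8 ✓ · (2,2)P 5/8 ✓ · (2,3)P 3/5 ✓
Row 3: (3,0)P 1/5 ✗ · (3,1)Q 4/8 ✗ · (3,2)Q 3/8 ✗ · (3,3)P 3/5 ✓
Row 4: (4,0)Q 3/5 ✓ · (4,1)Q 5/8 ✓ · (4,2)P 1/8 ✗ · (4,3)Q 3/5 ✓
Row 5: (5,0)P 0/3 ✗ · (5,1)Q 3/5 ✓ · (5,2)Q 4/5 ✓ · (5,3)Q 2/3 ✓
For instance (0,1) has only 0/4 same-type neighbors, below 3/5.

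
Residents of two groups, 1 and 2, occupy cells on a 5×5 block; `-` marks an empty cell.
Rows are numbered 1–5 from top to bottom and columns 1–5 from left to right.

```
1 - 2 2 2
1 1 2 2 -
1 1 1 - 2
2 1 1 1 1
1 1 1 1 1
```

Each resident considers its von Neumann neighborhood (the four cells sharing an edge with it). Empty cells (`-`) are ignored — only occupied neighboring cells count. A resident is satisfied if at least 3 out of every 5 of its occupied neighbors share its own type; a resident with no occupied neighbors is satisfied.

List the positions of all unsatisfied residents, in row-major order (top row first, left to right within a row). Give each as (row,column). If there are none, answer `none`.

(1,1)1 1/1 satisfied
(1,3)2 2/2 satisfied
(1,4)2 3/3 satisfied
(1,5)2 1/1 satisfied
(2,1)1 3/3 satisfied
(2,2)1 2/3 satisfied
(2,3)2 2/4 not
(2,4)2 2/2 satisfied
(3,1)1 2/3 satisfied
(3,2)1 4/4 satisfied
(3,3)1 2/3 satisfied
(3,5)2 0/1 not
(4,1)2 0/3 not
(4,2)1 3/4 satisfied
(4,3)1 4/4 satisfied
(4,4)1 3/3 satisfied
(4,5)1 2/3 satisfied
(5,1)1 1/2 not
(5,2)1 3/3 satisfied
(5,3)1 3/3 satisfied
(5,4)1 3/3 satisfied
(5,5)1 2/2 satisfied

(2,3), (3,5), (4,1), (5,1)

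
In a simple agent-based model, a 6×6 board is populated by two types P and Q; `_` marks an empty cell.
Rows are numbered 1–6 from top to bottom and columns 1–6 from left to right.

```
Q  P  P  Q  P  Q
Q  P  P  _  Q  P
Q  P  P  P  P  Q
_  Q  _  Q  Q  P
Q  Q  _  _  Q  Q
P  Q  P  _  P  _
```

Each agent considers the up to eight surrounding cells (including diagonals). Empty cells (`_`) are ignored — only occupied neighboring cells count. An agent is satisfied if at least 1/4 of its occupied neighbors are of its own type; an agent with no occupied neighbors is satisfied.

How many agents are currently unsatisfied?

4

(1,1)Q 1/3 ✓
(1,2)P 3/5 ✓
(1,3)P 3/4 ✓
(1,4)Q 1/4 ✓
(1,5)P 1/4 ✓
(1,6)Q 1/3 ✓
(2,1)Q 2/5 ✓
(2,2)P 5/8 ✓
(2,3)P 6/7 ✓
(2,5)Q 3/7 ✓
(2,6)P 2/5 ✓
(3,1)Q 2/4 ✓
(3,2)P 3/6 ✓
(3,3)P 4/6 ✓
(3,4)P 3/6 ✓
(3,5)P 3/7 ✓
(3,6)Q 2/5 ✓
(4,2)Q 3/5 ✓
(4,4)Q 2/5 ✓
(4,5)Q 4/7 ✓
(4,6)P 1/5 ✗
(5,1)Q 3/4 ✓
(5,2)Q 3/5 ✓
(5,5)Q 3/5 ✓
(5,6)Q 2/4 ✓
(6,1)P 0/3 ✗
(6,2)Q 2/4 ✓
(6,3)P 0/2 ✗
(6,5)P 0/2 ✗
Unsatisfied: (4,6), (6,1), (6,3), (6,5) — 4 in total.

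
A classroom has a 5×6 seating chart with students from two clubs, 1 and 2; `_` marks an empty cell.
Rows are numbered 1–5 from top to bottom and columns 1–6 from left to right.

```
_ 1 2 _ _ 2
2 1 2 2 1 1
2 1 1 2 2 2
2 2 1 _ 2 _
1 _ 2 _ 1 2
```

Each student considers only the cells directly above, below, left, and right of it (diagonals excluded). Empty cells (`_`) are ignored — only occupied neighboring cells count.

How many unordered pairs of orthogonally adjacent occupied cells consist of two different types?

16

Scan each occupied cell's neighbors to the right and below so each pair is counted once.
Row 1: 1(1,2)–2(1,3)≠ 1(1,2)–1(2,2)= 2(1,3)–2(2,3)= 2(1,6)–1(2,6)≠  → 2/4 unlike.
Row 2: 2(2,1)–1(2,2)≠ 2(2,1)–2(3,1)= 1(2,2)–2(2,3)≠ 1(2,2)–1(3,2)= 2(2,3)–2(2,4)= 2(2,3)–1(3,3)≠ 2(2,4)–1(2,5)≠ 2(2,4)–2(3,4)= 1(2,5)–1(2,6)= 1(2,5)–2(3,5)≠ 1(2,6)–2(3,6)≠  → 6/11 unlike.
Row 3: 2(3,1)–1(3,2)≠ 2(3,1)–2(4,1)= 1(3,2)–1(3,3)= 1(3,2)–2(4,2)≠ 1(3,3)–2(3,4)≠ 1(3,3)–1(4,3)= 2(3,4)–2(3,5)= 2(3,5)–2(3,6)= 2(3,5)–2(4,5)=  → 3/9 unlike.
Row 4: 2(4,1)–2(4,2)= 2(4,1)–1(5,1)≠ 2(4,2)–1(4,3)≠ 1(4,3)–2(5,3)≠ 2(4,5)–1(5,5)≠  → 4/5 unlike.
Row 5: 1(5,5)–2(5,6)≠  → 1/1 unlike.
Total adjacent occupied pairs: 30; unlike-type pairs: 16.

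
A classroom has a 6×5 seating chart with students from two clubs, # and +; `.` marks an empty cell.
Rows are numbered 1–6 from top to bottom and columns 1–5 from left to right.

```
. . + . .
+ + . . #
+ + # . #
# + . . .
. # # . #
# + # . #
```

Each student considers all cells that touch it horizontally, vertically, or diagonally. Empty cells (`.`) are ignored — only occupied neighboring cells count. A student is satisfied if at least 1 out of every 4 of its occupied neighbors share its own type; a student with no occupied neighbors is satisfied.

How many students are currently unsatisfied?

2

(1,3)+ 1/1 ok
(2,1)+ 3/3 ok
(2,2)+ 4/5 ok
(2,5)# 1/1 ok
(3,1)+ 4/5 ok
(3,2)+ 4/6 ok
(3,3)# 0/3 unhappy
(3,5)# 1/1 ok
(4,1)# 1/4 ok
(4,2)+ 2/6 ok
(5,2)# 4/6 ok
(5,3)# 2/4 ok
(5,5)# 1/1 ok
(6,1)# 1/2 ok
(6,2)+ 0/4 unhappy
(6,3)# 2/3 ok
(6,5)# 1/1 ok
Unsatisfied: (3,3), (6,2) — 2 in total.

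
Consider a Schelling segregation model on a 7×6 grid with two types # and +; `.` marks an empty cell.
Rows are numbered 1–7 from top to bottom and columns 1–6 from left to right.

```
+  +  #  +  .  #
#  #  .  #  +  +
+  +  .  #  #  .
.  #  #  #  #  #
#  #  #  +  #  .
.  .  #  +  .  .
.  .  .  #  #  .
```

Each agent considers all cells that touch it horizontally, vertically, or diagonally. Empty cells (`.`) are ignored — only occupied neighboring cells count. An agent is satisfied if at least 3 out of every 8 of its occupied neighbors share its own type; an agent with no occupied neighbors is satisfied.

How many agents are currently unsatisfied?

Row 1: (1,1)+ 1/3 not · (1,2)+ 1/4 not · (1,3)# 2/4 satisfied · (1,4)+ 1/3 not · (1,6)# 0/2 not
Row 2: (2,1)# 1/5 not · (2,2)# 2/6 not · (2,4)# 3/5 satisfied · (2,5)+ 2/6 not · (2,6)+ 1/3 not
Row 3: (3,1)+ 1/4 not · (3,2)+ 1/5 not · (3,4)# 5/6 satisfied · (3,5)# 5/7 satisfied
Row 4: (4,2)# 4/6 satisfied · (4,3)# 5/7 satisfied · (4,4)# 6/7 satisfied · (4,5)# 5/6 satisfied · (4,6)# 3/3 satisfied
Row 5: (5,1)# 2/2 satisfied · (5,2)# 5/5 satisfied · (5,3)# 5/7 satisfied · (5,4)+ 1/7 not · (5,5)# 3/5 satisfied
Row 6: (6,3)# 3/5 satisfied · (6,4)+ 1/6 not
Row 7: (7,4)# 2/3 satisfied · (7,5)# 1/2 satisfied
Unsatisfied: (1,1), (1,2), (1,4), (1,6), (2,1), (2,2), (2,5), (2,6), (3,1), (3,2), (5,4), (6,4) — 12 in total.

12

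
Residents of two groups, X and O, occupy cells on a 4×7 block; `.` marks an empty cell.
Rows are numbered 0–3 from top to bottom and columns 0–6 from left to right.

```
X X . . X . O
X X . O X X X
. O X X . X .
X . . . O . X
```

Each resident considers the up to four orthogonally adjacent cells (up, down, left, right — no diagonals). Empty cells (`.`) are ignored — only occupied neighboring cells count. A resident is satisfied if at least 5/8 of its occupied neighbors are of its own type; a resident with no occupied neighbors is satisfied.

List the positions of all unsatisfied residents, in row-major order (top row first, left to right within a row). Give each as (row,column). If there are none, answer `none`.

(0,6), (1,3), (1,6), (2,1), (2,2), (2,3)

Row 0: (0,0)X 2/2 satisfied · (0,1)X 2/2 satisfied · (0,4)X 1/1 satisfied · (0,6)O 0/1 not
Row 1: (1,0)X 2/2 satisfied · (1,1)X 2/3 satisfied · (1,3)O 0/2 not · (1,4)X 2/3 satisfied · (1,5)X 3/3 satisfied · (1,6)X 1/2 not
Row 2: (2,1)O 0/2 not · (2,2)X 1/2 not · (2,3)X 1/2 not · (2,5)X 1/1 satisfied
Row 3: (3,0)X 0/0 satisfied · (3,4)O 0/0 satisfied · (3,6)X 0/0 satisfied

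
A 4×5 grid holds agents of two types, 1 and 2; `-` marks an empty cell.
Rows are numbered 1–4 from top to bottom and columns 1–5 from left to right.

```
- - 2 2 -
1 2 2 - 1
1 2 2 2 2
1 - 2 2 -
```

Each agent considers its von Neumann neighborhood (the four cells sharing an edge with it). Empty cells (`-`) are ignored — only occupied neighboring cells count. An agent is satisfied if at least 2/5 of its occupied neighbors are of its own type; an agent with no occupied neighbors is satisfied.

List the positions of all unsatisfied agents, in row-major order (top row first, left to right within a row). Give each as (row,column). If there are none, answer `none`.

(2,5)

Row 1: (1,3)2 2/2 ok · (1,4)2 1/1 ok
Row 2: (2,1)1 1/2 ok · (2,2)2 2/3 ok · (2,3)2 3/3 ok · (2,5)1 0/1 unhappy
Row 3: (3,1)1 2/3 ok · (3,2)2 2/3 ok · (3,3)2 4/4 ok · (3,4)2 3/3 ok · (3,5)2 1/2 ok
Row 4: (4,1)1 1/1 ok · (4,3)2 2/2 ok · (4,4)2 2/2 ok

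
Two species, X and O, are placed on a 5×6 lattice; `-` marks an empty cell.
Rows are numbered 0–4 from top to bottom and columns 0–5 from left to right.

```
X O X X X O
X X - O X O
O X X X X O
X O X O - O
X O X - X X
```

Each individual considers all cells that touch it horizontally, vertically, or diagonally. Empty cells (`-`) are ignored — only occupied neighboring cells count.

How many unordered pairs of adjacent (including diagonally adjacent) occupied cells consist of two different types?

41

Scan each occupied cell's neighbors to the right and below (and the two forward diagonals) so each pair is counted once.
Row 0: X(0,0)–O(0,1)≠ X(0,0)–X(1,0)= X(0,0)–X(1,1)= O(0,1)–X(0,2)≠ O(0,1)–X(1,1)≠ O(0,1)–X(1,0)≠ X(0,2)–X(0,3)= X(0,2)–O(1,3)≠ X(0,2)–X(1,1)= X(0,3)–X(0,4)= X(0,3)–O(1,3)≠ X(0,3)–X(1,4)= X(0,4)–O(0,5)≠ X(0,4)–X(1,4)= X(0,4)–O(1,5)≠ X(0,4)–O(1,3)≠ O(0,5)–O(1,5)= O(0,5)–X(1,4)≠  → 10/18 unlike.
Row 1: X(1,0)–X(1,1)= X(1,0)–O(2,0)≠ X(1,0)–X(2,1)= X(1,1)–X(2,1)= X(1,1)–X(2,2)= X(1,1)–O(2,0)≠ O(1,3)–X(1,4)≠ O(1,3)–X(2,3)≠ O(1,3)–X(2,4)≠ O(1,3)–X(2,2)≠ X(1,4)–O(1,5)≠ X(1,4)–X(2,4)= X(1,4)–O(2,5)≠ X(1,4)–X(2,3)= O(1,5)–O(2,5)= O(1,5)–X(2,4)≠  → 9/16 unlike.
Row 2: O(2,0)–X(2,1)≠ O(2,0)–X(3,0)≠ O(2,0)–O(3,1)= X(2,1)–X(2,2)= X(2,1)–O(3,1)≠ X(2,1)–X(3,2)= X(2,1)–X(3,0)= X(2,2)–X(2,3)= X(2,2)–X(3,2)= X(2,2)–O(3,3)≠ X(2,2)–O(3,1)≠ X(2,3)–X(2,4)= X(2,3)–O(3,3)≠ X(2,3)–X(3,2)= X(2,4)–O(2,5)≠ X(2,4)–O(3,5)≠ X(2,4)–O(3,3)≠ O(2,5)–O(3,5)=  → 9/18 unlike.
Row 3: X(3,0)–O(3,1)≠ X(3,0)–X(4,0)= X(3,0)–O(4,1)≠ O(3,1)–X(3,2)≠ O(3,1)–O(4,1)= O(3,1)–X(4,2)≠ O(3,1)–X(4,0)≠ X(3,2)–O(3,3)≠ X(3,2)–X(4,2)= X(3,2)–O(4,1)≠ O(3,3)–X(4,4)≠ O(3,3)–X(4,2)≠ O(3,5)–X(4,5)≠ O(3,5)–X(4,4)≠  → 11/14 unlike.
Row 4: X(4,0)–O(4,1)≠ O(4,1)–X(4,2)≠ X(4,4)–X(4,5)=  → 2/3 unlike.
Total adjacent occupied pairs: 69; unlike-type pairs: 41.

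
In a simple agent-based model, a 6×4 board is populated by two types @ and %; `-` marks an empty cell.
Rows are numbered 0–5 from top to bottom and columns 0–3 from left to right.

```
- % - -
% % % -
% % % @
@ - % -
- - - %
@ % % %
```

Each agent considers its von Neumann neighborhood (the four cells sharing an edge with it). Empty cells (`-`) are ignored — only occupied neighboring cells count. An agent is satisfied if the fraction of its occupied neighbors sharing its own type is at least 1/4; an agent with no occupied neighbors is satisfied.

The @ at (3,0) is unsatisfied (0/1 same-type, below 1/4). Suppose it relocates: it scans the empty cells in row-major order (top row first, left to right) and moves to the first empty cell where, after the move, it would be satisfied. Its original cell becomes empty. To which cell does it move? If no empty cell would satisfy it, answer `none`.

(0,3)

Vacating (3,0). Empty cells in order:
  (0,0): 0/2 same-type → still unsatisfied.
  (0,2): 0/2 same-type → still unsatisfied.
  (0,3): 0/0 same-type → satisfied — stop here.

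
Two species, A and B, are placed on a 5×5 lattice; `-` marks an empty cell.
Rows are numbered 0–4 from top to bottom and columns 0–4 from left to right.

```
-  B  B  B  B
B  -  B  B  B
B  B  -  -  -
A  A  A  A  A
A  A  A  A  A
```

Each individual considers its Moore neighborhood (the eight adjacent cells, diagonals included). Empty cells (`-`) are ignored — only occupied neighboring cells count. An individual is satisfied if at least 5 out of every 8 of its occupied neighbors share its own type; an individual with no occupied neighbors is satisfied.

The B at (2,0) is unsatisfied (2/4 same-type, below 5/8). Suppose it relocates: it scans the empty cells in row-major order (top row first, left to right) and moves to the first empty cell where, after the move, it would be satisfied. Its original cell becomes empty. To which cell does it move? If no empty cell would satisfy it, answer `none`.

Vacating (2,0). Empty cells in order:
  (0,0): 2/2 same-type → satisfied — stop here.

(0,0)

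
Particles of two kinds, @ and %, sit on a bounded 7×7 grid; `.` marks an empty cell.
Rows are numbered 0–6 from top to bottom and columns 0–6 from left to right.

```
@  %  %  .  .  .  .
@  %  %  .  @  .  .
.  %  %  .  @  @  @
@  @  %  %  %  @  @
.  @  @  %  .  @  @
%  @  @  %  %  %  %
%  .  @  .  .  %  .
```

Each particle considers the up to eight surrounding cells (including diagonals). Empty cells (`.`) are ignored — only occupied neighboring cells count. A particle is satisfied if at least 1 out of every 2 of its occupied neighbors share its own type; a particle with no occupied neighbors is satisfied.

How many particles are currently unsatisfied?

6

(0,0)@ 1/3 ✗
(0,1)% 3/5 ✓
(0,2)% 3/3 ✓
(1,0)@ 1/4 ✗
(1,1)% 5/7 ✓
(1,2)% 5/5 ✓
(1,4)@ 2/2 ✓
(2,1)% 4/7 ✓
(2,2)% 5/6 ✓
(2,4)@ 3/5 ✓
(2,5)@ 5/6 ✓
(2,6)@ 3/3 ✓
(3,0)@ 2/3 ✓
(3,1)@ 3/6 ✓
(3,2)% 4/7 ✓
(3,3)% 4/6 ✓
(3,4)% 2/6 ✗
(3,5)@ 6/7 ✓
(3,6)@ 5/5 ✓
(4,1)@ 5/7 ✓
(4,2)@ 4/8 ✓
(4,3)% 5/7 ✓
(4,5)@ 3/7 ✗
(4,6)@ 3/5 ✓
(5,0)% 1/3 ✗
(5,1)@ 4/6 ✓
(5,2)@ 4/6 ✓
(5,3)% 2/5 ✗
(5,4)% 4/5 ✓
(5,5)% 3/5 ✓
(5,6)% 2/4 ✓
(6,0)% 1/2 ✓
(6,2)@ 2/3 ✓
(6,5)% 3/3 ✓
Unsatisfied: (0,0), (1,0), (3,4), (4,5), (5,0), (5,3) — 6 in total.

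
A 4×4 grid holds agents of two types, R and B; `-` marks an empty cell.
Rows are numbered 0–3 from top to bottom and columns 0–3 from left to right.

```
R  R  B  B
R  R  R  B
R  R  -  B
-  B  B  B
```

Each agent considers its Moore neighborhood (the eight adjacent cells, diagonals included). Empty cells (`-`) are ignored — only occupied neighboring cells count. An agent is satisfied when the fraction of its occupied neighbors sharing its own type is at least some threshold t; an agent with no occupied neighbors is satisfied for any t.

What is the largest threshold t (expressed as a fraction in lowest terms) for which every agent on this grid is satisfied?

(0,0)R 3/3
(0,1)R 4/5
(0,2)B 2/5
(0,3)B 2/3
(1,0)R 5/5
(1,1)R 6/7
(1,2)R 3/7
(1,3)B 3/4
(2,0)R 3/4
(2,1)R 4/6
(2,3)B 3/4
(3,1)B 1/3
(3,2)B 3/4
(3,3)B 2/2
The smallest same-type fraction is 1/3 at (3,1), which reduces to 1/3. Any threshold above that leaves this agent unsatisfied.

1/3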